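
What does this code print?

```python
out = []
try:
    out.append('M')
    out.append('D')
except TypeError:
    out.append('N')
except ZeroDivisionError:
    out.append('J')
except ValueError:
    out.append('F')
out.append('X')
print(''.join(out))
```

Execution trace: 'M' (try body) → 'D' (try body, no exception) → 'X' (after the try/except). Output: MDX

Answer: MDX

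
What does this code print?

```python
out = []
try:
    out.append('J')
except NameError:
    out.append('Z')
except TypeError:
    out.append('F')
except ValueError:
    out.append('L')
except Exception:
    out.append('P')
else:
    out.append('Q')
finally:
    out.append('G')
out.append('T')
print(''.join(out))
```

Execution trace: 'J' (try body, no exception) → 'Q' (else) → 'G' (finally) → 'T' (after the try/except). Output: JQGT

Answer: JQGT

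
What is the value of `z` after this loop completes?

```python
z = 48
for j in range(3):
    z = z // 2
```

Halve 3 times: 48 // 2^3 = 6
`z` takes the values: 48 → 24 → 12 → 6

Answer: 6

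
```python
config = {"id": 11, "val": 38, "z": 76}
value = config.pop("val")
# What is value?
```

Trace:
`config = {"id": 11, "val": 38, "z": 76}` → config = {'id': 11, 'val': 38, 'z': 76}
`value = config.pop("val")` → config = {'id': 11, 'z': 76}; value = 38
So value = 38

Answer: 38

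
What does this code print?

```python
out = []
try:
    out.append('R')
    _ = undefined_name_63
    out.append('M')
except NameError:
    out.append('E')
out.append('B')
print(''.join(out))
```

Execution trace: 'R' (try body) → 'E' (except NameError) → 'B' (after the try/except). Output: REB

Answer: REB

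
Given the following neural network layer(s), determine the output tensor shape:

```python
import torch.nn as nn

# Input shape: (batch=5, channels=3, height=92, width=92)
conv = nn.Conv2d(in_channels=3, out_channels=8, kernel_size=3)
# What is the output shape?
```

Input: (5, 3, 92, 92) -> Output: (5, 8, 90, 90)

Answer: (5, 8, 90, 90)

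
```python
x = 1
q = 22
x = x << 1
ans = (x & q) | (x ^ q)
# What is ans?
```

Trace:
`x = 1` → x = 1
`q = 22` → q = 22
`x = x << 1` → x = 2
`ans = (x & q) | (x ^ q)` → ans = 22
So ans = 22

Answer: 22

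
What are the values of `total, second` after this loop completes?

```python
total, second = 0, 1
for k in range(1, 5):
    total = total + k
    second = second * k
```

Sum and factorial of 1 to 4
`total, second` takes the values: (0, 1) → (1, 1) → (3, 1) → (3, 2) → (6, 2) → (6, 6) → (10, 6) → (10, 24)

Answer: 10, 24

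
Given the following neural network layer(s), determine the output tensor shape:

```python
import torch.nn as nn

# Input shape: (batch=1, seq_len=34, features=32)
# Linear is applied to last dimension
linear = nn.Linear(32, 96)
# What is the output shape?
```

Input: (1, 34, 32) -> Output: (1, 34, 96)

Answer: (1, 34, 96)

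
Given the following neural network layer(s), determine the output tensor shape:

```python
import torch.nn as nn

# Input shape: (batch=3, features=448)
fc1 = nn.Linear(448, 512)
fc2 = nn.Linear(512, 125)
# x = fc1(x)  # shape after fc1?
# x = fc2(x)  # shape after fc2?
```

Input: (3, 448) -> after fc1: (3, 512) -> Output: (3, 125)

Answer: (3, 125)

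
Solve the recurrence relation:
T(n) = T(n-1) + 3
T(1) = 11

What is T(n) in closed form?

Unrolling: T(n) = T(1) + 3·(n-1) = 11 + 3(n-1) = 3n + 8.

Answer: T(n) = 3n + 8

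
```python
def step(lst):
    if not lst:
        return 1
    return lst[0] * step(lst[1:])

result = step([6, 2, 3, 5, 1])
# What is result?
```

Product over [6, 2, 3, 5, 1] = 6 * 2 * 3 * 5 * 1 = 180

Answer: 180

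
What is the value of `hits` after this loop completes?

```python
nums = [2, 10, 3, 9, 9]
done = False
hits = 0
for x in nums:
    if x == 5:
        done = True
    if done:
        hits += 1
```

Count elements after first 5 in [2, 10, 3, 9, 9]
`hits` takes the values: 0

Answer: 0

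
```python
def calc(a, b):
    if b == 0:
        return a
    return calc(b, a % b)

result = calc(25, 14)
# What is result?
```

calc(25, 14) -> calc(14, 11) -> calc(11, 3) -> calc(3, 2) -> calc(2, 1) -> calc(1, 0) -> 1

Answer: 1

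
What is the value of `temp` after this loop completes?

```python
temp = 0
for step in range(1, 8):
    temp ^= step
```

XOR of 1 to 7
`temp` takes the values: 0 → 1 → 3 → 0 → 4 → 1 → 7 → 0

Answer: 0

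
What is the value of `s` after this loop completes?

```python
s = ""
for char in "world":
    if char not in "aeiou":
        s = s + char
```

Remove vowels from 'world'
`s` takes the values: "" → "w" → "wr" → "wrl" → "wrld"

Answer: "wrld"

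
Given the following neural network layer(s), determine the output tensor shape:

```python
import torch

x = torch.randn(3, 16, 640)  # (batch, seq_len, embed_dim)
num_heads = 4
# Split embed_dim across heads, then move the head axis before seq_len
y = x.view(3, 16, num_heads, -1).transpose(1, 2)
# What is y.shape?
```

Input: (3, 16, 640) -> head_dim = 640 // 4 = 160; after view: (3, 16, 4, 160) -> after transpose(1, 2): (3, 4, 16, 160) -> Output: (3, 4, 16, 160)

Answer: (3, 4, 16, 160)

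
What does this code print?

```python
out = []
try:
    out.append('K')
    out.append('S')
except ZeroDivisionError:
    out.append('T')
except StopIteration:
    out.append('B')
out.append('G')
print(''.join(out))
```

Execution trace: 'K' (try body) → 'S' (try body, no exception) → 'G' (after the try/except). Output: KSG

Answer: KSG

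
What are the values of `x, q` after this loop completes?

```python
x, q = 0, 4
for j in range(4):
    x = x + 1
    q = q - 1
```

x goes 0→4, q goes 4→0
`x, q` takes the values: (0, 4) → (1, 4) → (1, 3) → (2, 3) → (2, 2) → (3, 2) → (3, 1) → (4, 1) → (4, 0)

Answer: 4, 0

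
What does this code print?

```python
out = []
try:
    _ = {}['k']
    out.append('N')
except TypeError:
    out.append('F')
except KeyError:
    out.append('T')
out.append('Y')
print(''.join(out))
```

Execution trace: 'T' (except KeyError) → 'Y' (after the try/except). Output: TY

Answer: TY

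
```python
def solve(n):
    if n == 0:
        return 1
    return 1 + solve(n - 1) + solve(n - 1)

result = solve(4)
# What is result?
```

solve(n) = 1 + 2·solve(n-1), solve(0)=1. Closed form: (1+1)·2^4 - 1 = 31.

Answer: 31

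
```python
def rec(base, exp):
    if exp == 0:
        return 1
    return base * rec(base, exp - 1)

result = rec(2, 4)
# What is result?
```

rec(2, 4) = 2 * 2 * 2 * 2 = 16

Answer: 16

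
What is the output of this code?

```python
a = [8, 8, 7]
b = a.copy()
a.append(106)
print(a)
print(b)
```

Key concept: list.copy() creates independent copy.
Step by step:
`a = [8, 8, 7]` → a = [8, 8, 7]
`b = a.copy()` → b = [8, 8, 7]
`a.append(106)` → a = [8, 8, 7, 106]
`print(a)` → prints [8, 8, 7, 106]
`print(b)` → prints [8, 8, 7]

Answer:
[8, 8, 7, 106]
[8, 8, 7]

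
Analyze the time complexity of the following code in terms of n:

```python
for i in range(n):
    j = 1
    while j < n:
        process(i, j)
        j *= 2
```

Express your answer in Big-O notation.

This is Linear outer loop, logarithmic inner loop. Time complexity: O(n log n).

Answer: O(n log n)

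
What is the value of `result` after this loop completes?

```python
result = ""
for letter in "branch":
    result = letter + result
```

Reverse 'branch'
`result` takes the values: "" → "b" → "rb" → "arb" → "narb" → "cnarb" → "hcnarb"

Answer: "hcnarb"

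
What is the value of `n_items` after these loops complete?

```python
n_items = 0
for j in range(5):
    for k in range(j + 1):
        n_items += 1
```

Triangle: 1 + 2 + ... + 5
`n_items` takes the values: 0 → 1 → 2 → 3 → 4 → 5 → 6 → 7 → 8 → 9 → 10 → 11 → 12 → 13 → 14 → 15

Answer: 15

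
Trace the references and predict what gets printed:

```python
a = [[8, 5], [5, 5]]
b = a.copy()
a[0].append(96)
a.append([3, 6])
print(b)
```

Key concept: shallow copy with nested lists.
Step by step:
`a = [[8, 5], [5, 5]]` → a = [[8, 5], [5, 5]]
`b = a.copy()` → b = [[8, 5], [5, 5]]
`a[0].append(96)` → a = [[8, 5, 96], [5, 5]]; b = [[8, 5, 96], [5, 5]]
`a.append([3, 6])` → a = [[8, 5, 96], [5, 5], [3, 6]]
`print(b)` → prints [[8, 5, 96], [5, 5]]

Answer: [[8, 5, 96], [5, 5]]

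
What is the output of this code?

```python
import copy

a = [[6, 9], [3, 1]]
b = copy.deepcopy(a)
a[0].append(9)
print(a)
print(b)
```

Key concept: deep copy is fully independent.
Step by step:
`a = [[6, 9], [3, 1]]` → a = [[6, 9], [3, 1]]
`b = copy.deepcopy(a)` → b = [[6, 9], [3, 1]]
`a[0].append(9)` → a = [[6, 9, 9], [3, 1]]
`print(a)` → prints [[6, 9, 9], [3, 1]]
`print(b)` → prints [[6, 9], [3, 1]]

Answer:
[[6, 9, 9], [3, 1]]
[[6, 9], [3, 1]]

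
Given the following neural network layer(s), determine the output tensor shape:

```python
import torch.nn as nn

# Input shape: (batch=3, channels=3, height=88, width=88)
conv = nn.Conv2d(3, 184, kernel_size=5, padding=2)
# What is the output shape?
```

Input: (3, 3, 88, 88) -> Output: (3, 184, 88, 88)

Answer: (3, 184, 88, 88)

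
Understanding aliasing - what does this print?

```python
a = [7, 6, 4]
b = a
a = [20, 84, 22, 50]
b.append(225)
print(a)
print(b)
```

Key concept: rebinding vs mutation: a is rebound to a new list, b still points at the original.
Step by step:
`a = [7, 6, 4]` → a = [7, 6, 4]
`b = a` → b = [7, 6, 4] (same object as a)
`a = [20, 84, 22, 50]` → a = [20, 84, 22, 50]
`b.append(225)` → b = [7, 6, 4, 225]
`print(a)` → prints [20, 84, 22, 50]
`print(b)` → prints [7, 6, 4, 225]

Answer:
[20, 84, 22, 50]
[7, 6, 4, 225]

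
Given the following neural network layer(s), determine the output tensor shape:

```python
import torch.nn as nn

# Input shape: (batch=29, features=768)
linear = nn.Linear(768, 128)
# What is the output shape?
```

Input: (29, 768) -> Output: (29, 128)

Answer: (29, 128)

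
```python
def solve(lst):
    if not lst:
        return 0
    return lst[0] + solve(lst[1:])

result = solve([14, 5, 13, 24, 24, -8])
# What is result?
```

14 + 5 + 13 + 24 + 24 + (-8) + 0 = 72

Answer: 72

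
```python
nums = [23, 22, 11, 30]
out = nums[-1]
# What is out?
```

Trace:
`nums = [23, 22, 11, 30]` → nums = [23, 22, 11, 30]
`out = nums[-1]` → out = 30
So out = 30

Answer: 30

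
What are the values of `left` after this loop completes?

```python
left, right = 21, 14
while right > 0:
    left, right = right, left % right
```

GCD of 21 and 14
`left` takes the values: 21 → 14 → 7

Answer: 7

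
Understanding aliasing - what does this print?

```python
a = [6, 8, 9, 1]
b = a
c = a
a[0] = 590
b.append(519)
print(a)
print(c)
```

Key concept: multiple aliases.
Step by step:
`a = [6, 8, 9, 1]` → a = [6, 8, 9, 1]
`b = a` → b = [6, 8, 9, 1] (same object as a)
`c = a` → c = [6, 8, 9, 1] (same object as a, b)
`a[0] = 590` → a = [590, 8, 9, 1] (same object as b, c); b = [590, 8, 9, 1] (same object as a, c); c = [590, 8, 9, 1] (same object as a, b)
`b.append(519)` → a = [590, 8, 9, 1, 519] (same object as b, c); b = [590, 8, 9, 1, 519] (same object as a, c); c = [590, 8, 9, 1, 519] (same object as a, b)
`print(a)` → prints [590, 8, 9, 1, 519]
`print(c)` → prints [590, 8, 9, 1, 519]

Answer:
[590, 8, 9, 1, 519]
[590, 8, 9, 1, 519]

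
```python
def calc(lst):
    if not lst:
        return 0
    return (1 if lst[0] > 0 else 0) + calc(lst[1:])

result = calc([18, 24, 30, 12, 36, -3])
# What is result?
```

Count of positive elements in [18, 24, 30, 12, 36, -3] = 5

Answer: 5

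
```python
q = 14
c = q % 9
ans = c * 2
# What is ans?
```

Trace:
`q = 14` → q = 14
`c = q % 9` → c = 5
`ans = c * 2` → ans = 10
So ans = 10

Answer: 10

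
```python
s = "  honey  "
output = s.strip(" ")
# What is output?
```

Trace:
`s = "  honey  "` → s = '  honey  '
`output = s.strip(" ")` → output = 'honey'
So output = 'honey'

Answer: 'honey'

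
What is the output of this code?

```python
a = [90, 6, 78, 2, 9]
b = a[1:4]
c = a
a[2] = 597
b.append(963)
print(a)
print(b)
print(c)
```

Key concept: slice vs alias.
Step by step:
`a = [90, 6, 78, 2, 9]` → a = [90, 6, 78, 2, 9]
`b = a[1:4]` → b = [6, 78, 2]
`c = a` → c = [90, 6, 78, 2, 9] (same object as a)
`a[2] = 597` → a = [90, 6, 597, 2, 9] (same object as c); c = [90, 6, 597, 2, 9] (same object as a)
`b.append(963)` → b = [6, 78, 2, 963]
`print(a)` → prints [90, 6, 597, 2, 9]
`print(b)` → prints [6, 78, 2, 963]
`print(c)` → prints [90, 6, 597, 2, 9]

Answer:
[90, 6, 597, 2, 9]
[6, 78, 2, 963]
[90, 6, 597, 2, 9]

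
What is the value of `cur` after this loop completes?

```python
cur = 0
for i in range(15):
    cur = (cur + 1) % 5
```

Increment mod 5, 15 times = 0
`cur` takes the values: 0 → 1 → 2 → 3 → 4 → 0 → 1 → 2 → 3 → 4 → 0 → 1 → 2 → 3 → 4 → 0

Answer: 0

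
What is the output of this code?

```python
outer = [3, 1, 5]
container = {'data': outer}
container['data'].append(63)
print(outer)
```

Key concept: dict holds reference to list.
Step by step:
`outer = [3, 1, 5]` → outer = [3, 1, 5]
`container = {'data': outer}` → container = {'data': [3, 1, 5]}
`container['data'].append(63)` → outer = [3, 1, 5, 63]; container = {'data': [3, 1, 5, 63]}
`print(outer)` → prints [3, 1, 5, 63]

Answer: [3, 1, 5, 63]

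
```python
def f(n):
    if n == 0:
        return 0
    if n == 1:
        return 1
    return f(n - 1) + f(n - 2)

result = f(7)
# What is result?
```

Build up from base cases: f(0)=0, f(1)=1, f(2)=1, f(3)=2, f(4)=3, f(5)=5, f(6)=8, ..., f(7)=13

Answer: 13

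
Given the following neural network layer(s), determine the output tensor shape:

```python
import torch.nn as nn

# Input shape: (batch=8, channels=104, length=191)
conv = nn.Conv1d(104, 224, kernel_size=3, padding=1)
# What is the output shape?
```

Input: (8, 104, 191) -> Output: (8, 224, 191)

Answer: (8, 224, 191)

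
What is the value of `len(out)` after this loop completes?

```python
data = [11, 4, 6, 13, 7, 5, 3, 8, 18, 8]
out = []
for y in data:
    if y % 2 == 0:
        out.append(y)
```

Count even numbers in [11, 4, 6, 13, 7, 5, 3, 8, 18, 8]
`out` takes the values: [] → [4] → [4, 6] → [4, 6, 8] → [4, 6, 8, 18] → [4, 6, 8, 18, 8]
So `len(out)` = 5

Answer: 5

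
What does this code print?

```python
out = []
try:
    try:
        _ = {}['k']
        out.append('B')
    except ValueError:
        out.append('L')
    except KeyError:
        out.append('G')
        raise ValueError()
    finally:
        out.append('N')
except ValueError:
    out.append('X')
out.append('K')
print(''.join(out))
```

Execution trace: 'G' (inner except KeyError) → 'N' (inner finally) → 'X' (outer except ValueError) → 'K' (after the try/except). Output: GNXK

Answer: GNXK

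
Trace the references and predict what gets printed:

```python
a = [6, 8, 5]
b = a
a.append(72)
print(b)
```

Key concept: basic list aliasing.
Step by step:
`a = [6, 8, 5]` → a = [6, 8, 5]
`b = a` → b = [6, 8, 5] (same object as a)
`a.append(72)` → a = [6, 8, 5, 72] (same object as b); b = [6, 8, 5, 72] (same object as a)
`print(b)` → prints [6, 8, 5, 72]

Answer: [6, 8, 5, 72]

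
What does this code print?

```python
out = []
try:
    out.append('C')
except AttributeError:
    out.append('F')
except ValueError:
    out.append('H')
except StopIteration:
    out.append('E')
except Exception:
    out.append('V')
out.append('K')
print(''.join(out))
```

Execution trace: 'C' (try body, no exception) → 'K' (after the try/except). Output: CK

Answer: CK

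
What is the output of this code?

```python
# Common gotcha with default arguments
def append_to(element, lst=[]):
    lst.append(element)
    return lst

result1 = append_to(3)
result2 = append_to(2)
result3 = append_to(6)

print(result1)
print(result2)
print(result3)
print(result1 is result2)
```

Key concept: mutable default argument gotcha.
Step by step:
`result1 = append_to(3)` → result1 = [3]
`result2 = append_to(2)` → result1 = [3, 2] (same object as result2); result2 = [3, 2] (same object as result1)
`result3 = append_to(6)` → result1 = [3, 2, 6] (same object as result2, result3); result2 = [3, 2, 6] (same object as result1, result3); result3 = [3, 2, 6] (same object as result1, result2)
`print(result1)` → prints [3, 2, 6]
`print(result2)` → prints [3, 2, 6]
`print(result3)` → prints [3, 2, 6]
`print(result1 is result2)` → prints True

Answer:
[3, 2, 6]
[3, 2, 6]
[3, 2, 6]
True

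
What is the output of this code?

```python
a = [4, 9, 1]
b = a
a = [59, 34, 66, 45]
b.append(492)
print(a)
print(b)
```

Key concept: rebinding vs mutation: a is rebound to a new list, b still points at the original.
Step by step:
`a = [4, 9, 1]` → a = [4, 9, 1]
`b = a` → b = [4, 9, 1] (same object as a)
`a = [59, 34, 66, 45]` → a = [59, 34, 66, 45]
`b.append(492)` → b = [4, 9, 1, 492]
`print(a)` → prints [59, 34, 66, 45]
`print(b)` → prints [4, 9, 1, 492]

Answer:
[59, 34, 66, 45]
[4, 9, 1, 492]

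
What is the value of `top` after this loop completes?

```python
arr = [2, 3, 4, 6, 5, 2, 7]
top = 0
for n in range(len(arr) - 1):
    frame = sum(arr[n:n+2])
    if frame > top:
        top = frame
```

Max sum of 2-element window in [2, 3, 4, 6, 5, 2, 7]
`top` takes the values: 0 → 5 → 7 → 10 → 11

Answer: 11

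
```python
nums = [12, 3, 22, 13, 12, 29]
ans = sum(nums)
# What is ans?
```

Trace:
`nums = [12, 3, 22, 13, 12, 29]` → nums = [12, 3, 22, 13, 12, 29]
`ans = sum(nums)` → ans = 91
So ans = 91

Answer: 91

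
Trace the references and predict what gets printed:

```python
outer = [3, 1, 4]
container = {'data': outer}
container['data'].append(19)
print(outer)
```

Key concept: dict holds reference to list.
Step by step:
`outer = [3, 1, 4]` → outer = [3, 1, 4]
`container = {'data': outer}` → container = {'data': [3, 1, 4]}
`container['data'].append(19)` → outer = [3, 1, 4, 19]; container = {'data': [3, 1, 4, 19]}
`print(outer)` → prints [3, 1, 4, 19]

Answer: [3, 1, 4, 19]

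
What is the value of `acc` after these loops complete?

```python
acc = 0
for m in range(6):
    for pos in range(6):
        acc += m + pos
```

Sum of all m+pos for m,pos in 6x6
`acc` takes the values: 0 → 1 → 3 → 6 → 10 → 15 → 16 → 18 → 21 → 25 → 30 → 36 → 38 → 41 → 45 → 50 → 56 → 63 → 66 → 70 → 75 → 81 → 88 → 96 → 100 → 105 → 111 → 118 → 126 → 135 → 140 → 146 → 153 → 161 → 170 → 180

Answer: 180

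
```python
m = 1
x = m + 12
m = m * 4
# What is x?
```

Trace:
`m = 1` → m = 1
`x = m + 12` → x = 13
`m = m * 4` → m = 4
So x = 13

Answer: 13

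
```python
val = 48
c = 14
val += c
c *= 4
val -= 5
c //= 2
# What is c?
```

Trace:
`val = 48` → val = 48
`c = 14` → c = 14
`val += c` → val = 62
`c *= 4` → c = 56
`val -= 5` → val = 57
`c //= 2` → c = 28
So c = 28

Answer: 28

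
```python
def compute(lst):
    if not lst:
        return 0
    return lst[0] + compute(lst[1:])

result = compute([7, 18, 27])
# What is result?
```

7 + 18 + 27 + 0 = 52

Answer: 52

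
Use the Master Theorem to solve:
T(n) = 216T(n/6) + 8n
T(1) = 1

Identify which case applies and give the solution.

a=216, b=6, f(n)=8n. log_6(216) = 3. Since c=1 < 3, Case 1 applies: T(n) = Θ(n^log_b(a)) = O(n^3).

Answer: O(n^3) - Case 1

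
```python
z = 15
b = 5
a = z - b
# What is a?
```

Trace:
`z = 15` → z = 15
`b = 5` → b = 5
`a = z - b` → a = 10
So a = 10

Answer: 10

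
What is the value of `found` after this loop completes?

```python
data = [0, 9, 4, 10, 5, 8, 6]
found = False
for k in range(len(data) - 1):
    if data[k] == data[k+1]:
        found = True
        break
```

Check consecutive duplicates in [0, 9, 4, 10, 5, 8, 6]
`found` takes the values: False

Answer: False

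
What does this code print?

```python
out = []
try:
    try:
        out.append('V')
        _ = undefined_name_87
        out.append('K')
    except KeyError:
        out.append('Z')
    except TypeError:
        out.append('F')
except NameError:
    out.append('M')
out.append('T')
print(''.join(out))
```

Execution trace: 'V' (try body) → 'M' (outer except NameError) → 'T' (after the try/except). Output: VMT

Answer: VMT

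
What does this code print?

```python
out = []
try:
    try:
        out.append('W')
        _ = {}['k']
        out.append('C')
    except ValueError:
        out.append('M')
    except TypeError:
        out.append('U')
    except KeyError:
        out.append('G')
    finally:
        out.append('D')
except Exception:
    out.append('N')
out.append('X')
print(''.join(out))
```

Execution trace: 'W' (inner try body) → 'G' (inner except KeyError) → 'D' (inner finally) → 'X' (after the try/except). Output: WGDX

Answer: WGDX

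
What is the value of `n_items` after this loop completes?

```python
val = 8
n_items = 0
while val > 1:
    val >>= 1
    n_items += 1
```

Count right shifts until 1
`n_items` takes the values: 0 → 1 → 2 → 3

Answer: 3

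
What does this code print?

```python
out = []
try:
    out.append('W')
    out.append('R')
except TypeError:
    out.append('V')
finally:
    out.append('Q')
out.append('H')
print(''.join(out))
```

Execution trace: 'W' (try body) → 'R' (try body, no exception) → 'Q' (finally) → 'H' (after the try/except). Output: WRQH

Answer: WRQH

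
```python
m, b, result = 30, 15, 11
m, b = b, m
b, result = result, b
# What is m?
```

Trace:
`m, b, result = 30, 15, 11` → m = 30; b = 15; result = 11
`m, b = b, m` → m = 15; b = 30
`b, result = result, b` → b = 11; result = 30
So m = 15

Answer: 15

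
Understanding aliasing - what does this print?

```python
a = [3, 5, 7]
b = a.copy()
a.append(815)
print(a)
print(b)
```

Key concept: list.copy() creates independent copy.
Step by step:
`a = [3, 5, 7]` → a = [3, 5, 7]
`b = a.copy()` → b = [3, 5, 7]
`a.append(815)` → a = [3, 5, 7, 815]
`print(a)` → prints [3, 5, 7, 815]
`print(b)` → prints [3, 5, 7]

Answer:
[3, 5, 7, 815]
[3, 5, 7]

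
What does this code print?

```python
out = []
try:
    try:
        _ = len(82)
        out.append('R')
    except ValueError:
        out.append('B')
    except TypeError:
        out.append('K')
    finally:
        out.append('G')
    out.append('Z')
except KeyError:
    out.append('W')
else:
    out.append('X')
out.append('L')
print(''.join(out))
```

Execution trace: 'K' (inner except TypeError) → 'G' (inner finally) → 'Z' (try body, no exception) → 'X' (else) → 'L' (after the try/except). Output: KGZXL

Answer: KGZXL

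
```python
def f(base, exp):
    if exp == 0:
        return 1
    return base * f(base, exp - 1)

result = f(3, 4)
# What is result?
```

f(3, 4) = 3 * 3 * 3 * 3 = 81

Answer: 81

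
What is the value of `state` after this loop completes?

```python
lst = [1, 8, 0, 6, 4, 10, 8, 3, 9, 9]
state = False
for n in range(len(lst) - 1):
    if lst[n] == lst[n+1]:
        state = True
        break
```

Check consecutive duplicates in [1, 8, 0, 6, 4, 10, 8, 3, 9, 9]
`state` takes the values: False → True

Answer: True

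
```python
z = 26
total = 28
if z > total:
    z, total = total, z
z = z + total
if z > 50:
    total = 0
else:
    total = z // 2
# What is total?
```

Trace:
`z = 26` → z = 26
`total = 28` → total = 28
`if z > total: ...` → z > total is False → no variable changes
`z = z + total` → z = 54
`if z > 50: ...` → z > 50 is True → total = 0
So total = 0

Answer: 0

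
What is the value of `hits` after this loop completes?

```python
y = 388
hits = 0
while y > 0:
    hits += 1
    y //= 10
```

Count digits by repeated division by 10
`hits` takes the values: 0 → 1 → 2 → 3

Answer: 3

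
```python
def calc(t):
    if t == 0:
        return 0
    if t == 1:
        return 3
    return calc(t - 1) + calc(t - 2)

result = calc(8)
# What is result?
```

Build up from base cases: calc(0)=0, calc(1)=3, calc(2)=3, calc(3)=6, calc(4)=9, calc(5)=15, calc(6)=24, ..., calc(8)=63

Answer: 63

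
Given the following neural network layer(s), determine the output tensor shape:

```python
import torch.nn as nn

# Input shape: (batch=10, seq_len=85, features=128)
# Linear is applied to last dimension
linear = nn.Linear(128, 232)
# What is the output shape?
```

Input: (10, 85, 128) -> Output: (10, 85, 232)

Answer: (10, 85, 232)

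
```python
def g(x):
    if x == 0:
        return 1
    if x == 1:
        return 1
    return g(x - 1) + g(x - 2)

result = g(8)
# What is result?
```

Build up from base cases: g(0)=1, g(1)=1, g(2)=2, g(3)=3, g(4)=5, g(5)=8, g(6)=13, ..., g(8)=34

Answer: 34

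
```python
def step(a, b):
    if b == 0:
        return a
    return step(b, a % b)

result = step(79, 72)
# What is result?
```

step(79, 72) -> step(72, 7) -> step(7, 2) -> step(2, 1) -> step(1, 0) -> 1

Answer: 1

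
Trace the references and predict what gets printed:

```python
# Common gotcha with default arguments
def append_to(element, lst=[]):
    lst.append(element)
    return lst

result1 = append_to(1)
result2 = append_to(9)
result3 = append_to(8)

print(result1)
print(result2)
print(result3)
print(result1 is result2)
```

Key concept: mutable default argument gotcha.
Step by step:
`result1 = append_to(1)` → result1 = [1]
`result2 = append_to(9)` → result1 = [1, 9] (same object as result2); result2 = [1, 9] (same object as result1)
`result3 = append_to(8)` → result1 = [1, 9, 8] (same object as result2, result3); result2 = [1, 9, 8] (same object as result1, result3); result3 = [1, 9, 8] (same object as result1, result2)
`print(result1)` → prints [1, 9, 8]
`print(result2)` → prints [1, 9, 8]
`print(result3)` → prints [1, 9, 8]
`print(result1 is result2)` → prints True

Answer:
[1, 9, 8]
[1, 9, 8]
[1, 9, 8]
True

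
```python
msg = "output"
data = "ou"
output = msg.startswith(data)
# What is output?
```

Trace:
`msg = "output"` → msg = 'output'
`data = "ou"` → data = 'ou'
`output = msg.startswith(data)` → output = True
So output = True

Answer: True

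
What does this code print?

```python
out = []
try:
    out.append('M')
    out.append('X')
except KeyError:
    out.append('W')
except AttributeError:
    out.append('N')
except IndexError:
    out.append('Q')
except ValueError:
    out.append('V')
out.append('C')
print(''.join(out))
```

Execution trace: 'M' (try body) → 'X' (try body, no exception) → 'C' (after the try/except). Output: MXC

Answer: MXC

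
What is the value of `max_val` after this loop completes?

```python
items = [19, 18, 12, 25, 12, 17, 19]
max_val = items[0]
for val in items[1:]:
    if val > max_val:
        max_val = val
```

Maximum of [19, 18, 12, 25, 12, 17, 19]
`max_val` takes the values: 19 → 25

Answer: 25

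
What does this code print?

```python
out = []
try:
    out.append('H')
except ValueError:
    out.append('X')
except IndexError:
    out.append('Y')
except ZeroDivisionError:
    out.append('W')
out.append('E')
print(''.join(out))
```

Execution trace: 'H' (try body, no exception) → 'E' (after the try/except). Output: HE

Answer: HE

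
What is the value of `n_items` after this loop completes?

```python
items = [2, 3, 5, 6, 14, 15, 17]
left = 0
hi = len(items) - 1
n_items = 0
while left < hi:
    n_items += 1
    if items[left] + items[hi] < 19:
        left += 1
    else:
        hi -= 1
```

Steps to find pair summing to 19
`n_items` takes the values: 0 → 1 → 2 → 3 → 4 → 5 → 6

Answer: 6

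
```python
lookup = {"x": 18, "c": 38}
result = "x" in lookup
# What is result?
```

Trace:
`lookup = {"x": 18, "c": 38}` → lookup = {'x': 18, 'c': 38}
`result = "x" in lookup` → result = True
So result = True

Answer: True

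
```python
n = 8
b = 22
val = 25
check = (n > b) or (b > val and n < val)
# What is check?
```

Trace:
`n = 8` → n = 8
`b = 22` → b = 22
`val = 25` → val = 25
`check = (n > b) or (b > val and n < val)` → check = False
So check = False

Answer: False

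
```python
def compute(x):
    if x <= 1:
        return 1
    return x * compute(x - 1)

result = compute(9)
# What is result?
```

compute(9) = 9 * 8 * 7 * 6 * 5 * 4 * 3 * 2 * 1 = 362880

Answer: 362880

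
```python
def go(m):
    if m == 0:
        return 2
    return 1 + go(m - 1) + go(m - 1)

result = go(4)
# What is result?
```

go(m) = 1 + 2·go(m-1), go(0)=2. Closed form: (2+1)·2^4 - 1 = 47.

Answer: 47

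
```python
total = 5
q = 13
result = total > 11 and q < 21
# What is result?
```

Trace:
`total = 5` → total = 5
`q = 13` → q = 13
`result = total > 11 and q < 21` → result = False
So result = False

Answer: False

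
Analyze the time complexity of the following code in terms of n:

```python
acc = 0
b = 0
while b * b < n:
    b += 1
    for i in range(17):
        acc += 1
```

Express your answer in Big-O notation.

Each loop level contributes: √n × 1. Multiplying the contributions gives O(√n).

Answer: O(√n)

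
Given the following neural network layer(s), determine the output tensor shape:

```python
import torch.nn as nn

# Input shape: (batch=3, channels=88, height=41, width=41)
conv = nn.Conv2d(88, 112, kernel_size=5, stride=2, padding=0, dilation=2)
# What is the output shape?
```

Input: (3, 88, 41, 41) -> Output: (3, 112, 17, 17)

Answer: (3, 112, 17, 17)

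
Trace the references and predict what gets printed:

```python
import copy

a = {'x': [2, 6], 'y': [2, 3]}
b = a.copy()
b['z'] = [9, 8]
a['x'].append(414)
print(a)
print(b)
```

Key concept: shallow copy of dict with mutable values.
Step by step:
`a = {'x': [2, 6], 'y': [2, 3]}` → a = {'x': [2, 6], 'y': [2, 3]}
`b = a.copy()` → b = {'x': [2, 6], 'y': [2, 3]}
`b['z'] = [9, 8]` → b = {'x': [2, 6], 'y': [2, 3], 'z': [9, 8]}
`a['x'].append(414)` → a = {'x': [2, 6, 414], 'y': [2, 3]}; b = {'x': [2, 6, 414], 'y': [2, 3], 'z': [9, 8]}
`print(a)` → prints {'x': [2, 6, 414], 'y': [2, 3]}
`print(b)` → prints {'x': [2, 6, 414], 'y': [2, 3], 'z': [9, 8]}

Answer:
{'x': [2, 6, 414], 'y': [2, 3]}
{'x': [2, 6, 414], 'y': [2, 3], 'z': [9, 8]}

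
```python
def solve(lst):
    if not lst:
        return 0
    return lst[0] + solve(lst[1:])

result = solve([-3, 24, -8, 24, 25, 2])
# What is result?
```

(-3) + 24 + (-8) + 24 + 25 + 2 + 0 = 64

Answer: 64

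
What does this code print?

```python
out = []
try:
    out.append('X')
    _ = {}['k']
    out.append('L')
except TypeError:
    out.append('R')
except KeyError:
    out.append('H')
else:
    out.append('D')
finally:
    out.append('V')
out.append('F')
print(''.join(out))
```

Execution trace: 'X' (try body) → 'H' (except KeyError) → 'V' (finally) → 'F' (after the try/except). Output: XHVF

Answer: XHVF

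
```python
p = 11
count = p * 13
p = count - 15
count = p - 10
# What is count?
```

Trace:
`p = 11` → p = 11
`count = p * 13` → count = 143
`p = count - 15` → p = 128
`count = p - 10` → count = 118
So count = 118

Answer: 118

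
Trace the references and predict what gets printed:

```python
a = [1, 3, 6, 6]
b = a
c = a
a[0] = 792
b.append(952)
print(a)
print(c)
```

Key concept: multiple aliases.
Step by step:
`a = [1, 3, 6, 6]` → a = [1, 3, 6, 6]
`b = a` → b = [1, 3, 6, 6] (same object as a)
`c = a` → c = [1, 3, 6, 6] (same object as a, b)
`a[0] = 792` → a = [792, 3, 6, 6] (same object as b, c); b = [792, 3, 6, 6] (same object as a, c); c = [792, 3, 6, 6] (same object as a, b)
`b.append(952)` → a = [792, 3, 6, 6, 952] (same object as b, c); b = [792, 3, 6, 6, 952] (same object as a, c); c = [792, 3, 6, 6, 952] (same object as a, b)
`print(a)` → prints [792, 3, 6, 6, 952]
`print(c)` → prints [792, 3, 6, 6, 952]

Answer:
[792, 3, 6, 6, 952]
[792, 3, 6, 6, 952]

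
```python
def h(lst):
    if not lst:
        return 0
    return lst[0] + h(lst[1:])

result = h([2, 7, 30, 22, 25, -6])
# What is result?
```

2 + 7 + 30 + 22 + 25 + (-6) + 0 = 80

Answer: 80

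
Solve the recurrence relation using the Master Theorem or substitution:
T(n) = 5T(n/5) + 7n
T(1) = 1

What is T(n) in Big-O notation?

By Master Theorem: a=5, b=5, f(n)=7n. Since log_5(5) = 1 and f(n) = Θ(n^1), Case 2 applies. T(n) = O(n log n).

Answer: O(n log n)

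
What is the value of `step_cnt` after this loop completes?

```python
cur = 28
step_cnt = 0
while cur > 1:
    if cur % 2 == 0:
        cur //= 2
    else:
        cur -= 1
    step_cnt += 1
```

Steps to reduce 28 to 1
`step_cnt` takes the values: 0 → 1 → 2 → 3 → 4 → 5 → 6

Answer: 6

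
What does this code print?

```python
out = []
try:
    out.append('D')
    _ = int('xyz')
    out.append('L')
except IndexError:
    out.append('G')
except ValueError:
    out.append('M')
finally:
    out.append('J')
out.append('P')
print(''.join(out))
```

Execution trace: 'D' (try body) → 'M' (except ValueError) → 'J' (finally) → 'P' (after the try/except). Output: DMJP

Answer: DMJP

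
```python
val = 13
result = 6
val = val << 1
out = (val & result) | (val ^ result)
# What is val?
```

Trace:
`val = 13` → val = 13
`result = 6` → result = 6
`val = val << 1` → val = 26
`out = (val & result) | (val ^ result)` → out = 30
So val = 26

Answer: 26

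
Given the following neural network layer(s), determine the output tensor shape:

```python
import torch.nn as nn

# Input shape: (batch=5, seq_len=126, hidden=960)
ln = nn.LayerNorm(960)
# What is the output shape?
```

Input: (5, 126, 960) -> Output: (5, 126, 960)

Answer: (5, 126, 960)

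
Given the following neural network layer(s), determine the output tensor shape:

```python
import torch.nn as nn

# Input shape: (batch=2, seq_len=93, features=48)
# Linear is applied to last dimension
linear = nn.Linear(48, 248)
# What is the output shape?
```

Input: (2, 93, 48) -> Output: (2, 93, 248)

Answer: (2, 93, 248)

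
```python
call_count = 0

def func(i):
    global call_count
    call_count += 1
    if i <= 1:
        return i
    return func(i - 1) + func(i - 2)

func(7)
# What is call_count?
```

Calls(i) = 1 + Calls(i-1) + Calls(i-2); Calls(0)=Calls(1)=1. For i=7 this gives 41.

Answer: 41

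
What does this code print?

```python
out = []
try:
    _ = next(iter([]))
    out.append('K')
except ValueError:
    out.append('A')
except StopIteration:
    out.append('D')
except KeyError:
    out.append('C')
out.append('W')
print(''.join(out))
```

Execution trace: 'D' (except StopIteration) → 'W' (after the try/except). Output: DW

Answer: DW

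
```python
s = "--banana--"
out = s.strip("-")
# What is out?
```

Trace:
`s = "--banana--"` → s = '--banana--'
`out = s.strip("-")` → out = 'banana'
So out = 'banana'

Answer: 'banana'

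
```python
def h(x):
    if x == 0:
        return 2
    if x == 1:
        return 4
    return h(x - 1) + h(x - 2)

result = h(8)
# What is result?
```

Build up from base cases: h(0)=2, h(1)=4, h(2)=6, h(3)=10, h(4)=16, h(5)=26, h(6)=42, ..., h(8)=110

Answer: 110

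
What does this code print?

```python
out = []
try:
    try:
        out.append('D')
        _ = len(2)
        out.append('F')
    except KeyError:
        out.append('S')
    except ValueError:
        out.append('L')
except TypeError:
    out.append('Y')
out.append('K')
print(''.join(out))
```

Execution trace: 'D' (try body) → 'Y' (outer except TypeError) → 'K' (after the try/except). Output: DYK

Answer: DYK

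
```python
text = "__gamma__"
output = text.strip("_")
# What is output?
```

Trace:
`text = "__gamma__"` → text = '__gamma__'
`output = text.strip("_")` → output = 'gamma'
So output = 'gamma'

Answer: 'gamma'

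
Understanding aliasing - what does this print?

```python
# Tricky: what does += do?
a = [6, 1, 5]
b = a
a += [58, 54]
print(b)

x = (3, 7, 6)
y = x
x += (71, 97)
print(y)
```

Key concept: += behavior differs for mutable vs immutable.
Step by step:
`a = [6, 1, 5]` → a = [6, 1, 5]
`b = a` → b = [6, 1, 5] (same object as a)
`a += [58, 54]` → a = [6, 1, 5, 58, 54] (same object as b); b = [6, 1, 5, 58, 54] (same object as a)
`print(b)` → prints [6, 1, 5, 58, 54]
`x = (3, 7, 6)` → x = (3, 7, 6)
`y = x` → y = (3, 7, 6)
`x += (71, 97)` → x = (3, 7, 6, 71, 97)
`print(y)` → prints (3, 7, 6)

Answer:
[6, 1, 5, 58, 54]
(3, 7, 6)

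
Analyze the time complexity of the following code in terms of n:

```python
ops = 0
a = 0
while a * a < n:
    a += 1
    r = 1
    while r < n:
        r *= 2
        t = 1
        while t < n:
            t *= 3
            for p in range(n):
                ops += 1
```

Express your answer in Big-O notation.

Each loop level contributes: √n × log n × log n × n. Multiplying the contributions gives O(n√n log² n).

Answer: O(n√n log² n)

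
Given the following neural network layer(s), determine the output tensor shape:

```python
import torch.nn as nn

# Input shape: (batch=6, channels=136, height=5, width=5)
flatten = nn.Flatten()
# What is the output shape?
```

Input: (6, 136, 5, 5) -> Output: (6, 3400)

Answer: (6, 3400)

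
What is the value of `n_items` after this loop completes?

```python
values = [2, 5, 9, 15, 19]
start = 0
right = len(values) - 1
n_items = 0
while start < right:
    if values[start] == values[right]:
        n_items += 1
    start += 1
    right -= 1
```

Count matching pairs from ends
`n_items` takes the values: 0

Answer: 0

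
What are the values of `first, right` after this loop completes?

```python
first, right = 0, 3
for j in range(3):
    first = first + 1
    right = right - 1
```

first goes 0→3, right goes 3→0
`first, right` takes the values: (0, 3) → (1, 3) → (1, 2) → (2, 2) → (2, 1) → (3, 1) → (3, 0)

Answer: 3, 0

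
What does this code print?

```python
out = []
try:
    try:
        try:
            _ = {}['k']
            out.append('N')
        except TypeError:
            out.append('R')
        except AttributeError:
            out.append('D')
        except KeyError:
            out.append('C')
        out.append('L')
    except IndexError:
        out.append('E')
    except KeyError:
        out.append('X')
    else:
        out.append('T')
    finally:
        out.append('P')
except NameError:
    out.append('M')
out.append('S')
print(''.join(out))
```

Execution trace: 'C' (inner except KeyError) → 'L' (try body, no exception) → 'T' (else) → 'P' (finally) → 'S' (after the try/except). Output: CLTPS

Answer: CLTPS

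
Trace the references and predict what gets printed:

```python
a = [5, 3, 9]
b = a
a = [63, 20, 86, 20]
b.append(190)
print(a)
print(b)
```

Key concept: rebinding vs mutation: a is rebound to a new list, b still points at the original.
Step by step:
`a = [5, 3, 9]` → a = [5, 3, 9]
`b = a` → b = [5, 3, 9] (same object as a)
`a = [63, 20, 86, 20]` → a = [63, 20, 86, 20]
`b.append(190)` → b = [5, 3, 9, 190]
`print(a)` → prints [63, 20, 86, 20]
`print(b)` → prints [5, 3, 9, 190]

Answer:
[63, 20, 86, 20]
[5, 3, 9, 190]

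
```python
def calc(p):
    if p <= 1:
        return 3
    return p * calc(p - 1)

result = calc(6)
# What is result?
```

calc(6) = 6 * 5 * 4 * 3 * 2 * 3 = 2160

Answer: 2160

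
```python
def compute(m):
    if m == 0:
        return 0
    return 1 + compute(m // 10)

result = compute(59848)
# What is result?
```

Count of digits of 59848: 5

Answer: 5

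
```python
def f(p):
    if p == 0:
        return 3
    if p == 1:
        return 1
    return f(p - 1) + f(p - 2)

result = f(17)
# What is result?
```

Build up from base cases: f(0)=3, f(1)=1, f(2)=4, f(3)=5, f(4)=9, f(5)=14, f(6)=23, ..., f(17)=4558

Answer: 4558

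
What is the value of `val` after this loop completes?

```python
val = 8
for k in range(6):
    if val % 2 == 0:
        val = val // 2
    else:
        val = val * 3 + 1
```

Collatz-style transformation from 8
`val` takes the values: 8 → 4 → 2 → 1 → 4 → 2 → 1

Answer: 1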